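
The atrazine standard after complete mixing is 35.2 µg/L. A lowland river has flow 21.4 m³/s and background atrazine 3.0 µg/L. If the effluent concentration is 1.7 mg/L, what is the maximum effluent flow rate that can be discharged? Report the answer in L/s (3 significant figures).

3.0 µg/L = 0.003 mg/L.
35.2 µg/L = 0.0352 mg/L.
Mass balance at complete mixing: C_std·(Q_w + Q_r) = Q_w·C_e + Q_r·C_b.
Rearranging, Q_w = Q_r·(C_std − C_b)/(C_e − C_std) = 21.4·(0.0352 − 0.003) / (1.7 − 0.0352) = 0.4139 m³/s.
= 413.9 L/s.

414 L/s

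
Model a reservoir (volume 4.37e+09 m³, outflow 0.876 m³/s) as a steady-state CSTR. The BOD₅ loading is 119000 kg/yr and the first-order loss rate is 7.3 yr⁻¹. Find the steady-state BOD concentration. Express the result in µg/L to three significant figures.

3.73 µg/L

Outflow Q = 0.876 m³/s × 3.156e+07 s/yr = 2.764e+07 m³/yr.
Steady-state CSTR mass balance: W = Q·C + k·V·C, so C = W/(Q + kV).
Q + kV = 2.764e+07 + 7.3·4.37e+09 = 3.193e+10 m³/yr.
C = 119000/3.193e+10 = 3.727e-06 kg/m³ = 0.003727 mg/L = 3.727 µg/L.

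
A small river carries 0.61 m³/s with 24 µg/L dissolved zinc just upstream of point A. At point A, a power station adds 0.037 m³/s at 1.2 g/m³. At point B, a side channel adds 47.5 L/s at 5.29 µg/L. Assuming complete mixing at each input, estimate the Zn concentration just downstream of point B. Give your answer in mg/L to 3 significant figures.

0.0854 mg/L

24 µg/L = 0.024 mg/L.
After input A: C = (0.61·0.024 + 0.037·1.2) / 0.647 = 0.09125 mg/L.
47.5 L/s = 0.0475 m³/s.
5.29 µg/L = 0.00529 mg/L.
After input B: C = (0.647·0.09125 + 0.0475·0.00529) / 0.6945 = 0.08537 mg/L.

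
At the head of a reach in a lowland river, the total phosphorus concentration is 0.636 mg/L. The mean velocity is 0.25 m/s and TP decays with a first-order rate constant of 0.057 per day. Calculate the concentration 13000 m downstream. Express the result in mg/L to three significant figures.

Travel time t = 13000 m / 0.25 m/s = 1.3e+04/0.25 = 5.2e+04 s = 0.6019 d.
First-order decay: C = 0.636·exp(−0.057·0.6019) = 0.636·0.9663 = 0.6146 mg/L.

0.615 mg/L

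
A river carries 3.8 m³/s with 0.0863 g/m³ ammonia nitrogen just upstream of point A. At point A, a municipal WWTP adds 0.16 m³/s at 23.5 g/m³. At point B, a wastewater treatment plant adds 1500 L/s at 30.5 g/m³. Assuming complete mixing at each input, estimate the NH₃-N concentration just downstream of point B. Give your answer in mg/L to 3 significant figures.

9.13 mg/L

After input A: C = (3.8·0.0863 + 0.16·23.5) / 3.96 = 1.032 mg/L.
1500 L/s = 1.5 m³/s.
After input B: C = (3.96·1.032 + 1.5·30.5) / 5.46 = 9.128 mg/L.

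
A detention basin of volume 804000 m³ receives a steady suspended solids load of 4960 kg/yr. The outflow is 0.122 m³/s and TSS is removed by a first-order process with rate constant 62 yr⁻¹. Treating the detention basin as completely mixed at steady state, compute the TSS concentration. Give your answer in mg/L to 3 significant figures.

Outflow Q = 0.122 m³/s × 3.156e+07 s/yr = 3.85e+06 m³/yr.
Steady-state CSTR mass balance: W = Q·C + k·V·C, so C = W/(Q + kV).
Q + kV = 3.85e+06 + 62·804000 = 5.37e+07 m³/yr.
C = 4960/5.37e+07 = 9.237e-05 kg/m³ = 0.09237 mg/L.

0.0924 mg/L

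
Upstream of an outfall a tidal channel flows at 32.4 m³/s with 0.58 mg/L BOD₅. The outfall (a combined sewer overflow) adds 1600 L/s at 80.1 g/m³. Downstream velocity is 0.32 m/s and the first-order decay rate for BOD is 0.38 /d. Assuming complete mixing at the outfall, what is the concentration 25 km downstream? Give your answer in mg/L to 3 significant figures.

1600 L/s = 1.6 m³/s.
After complete mixing, C₀ = (1.6·80.1 + 32.4·0.58) / 34 = 4.322 mg/L.
Travel time t = 2.5e+04 m / 0.32 m/s = 7.812e+04 s = 0.9042 d.
C = 4.322·exp(−0.38·0.9042) = 4.322·0.7092 = 3.065 mg/L.

3.07 mg/L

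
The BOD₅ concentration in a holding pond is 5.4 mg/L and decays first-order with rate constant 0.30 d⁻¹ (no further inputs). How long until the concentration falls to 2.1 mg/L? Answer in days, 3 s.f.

3.15 d

t = ln(C₀/C)/k = ln(5.4/2.1)/0.30 = 0.9445/0.30 = 3.148 d.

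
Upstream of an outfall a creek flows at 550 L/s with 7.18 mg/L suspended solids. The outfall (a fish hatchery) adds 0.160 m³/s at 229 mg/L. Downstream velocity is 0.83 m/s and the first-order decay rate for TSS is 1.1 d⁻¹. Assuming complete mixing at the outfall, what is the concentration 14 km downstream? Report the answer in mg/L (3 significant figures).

46.1 mg/L

550 L/s = 0.55 m³/s.
After complete mixing, C₀ = (0.16·229 + 0.55·7.18) / 0.71 = 57.17 mg/L.
Travel time t = 1.4e+04 m / 0.83 m/s = 1.687e+04 s = 0.1952 d.
C = 57.17·exp(−1.1·0.1952) = 57.17·0.8067 = 46.12 mg/L.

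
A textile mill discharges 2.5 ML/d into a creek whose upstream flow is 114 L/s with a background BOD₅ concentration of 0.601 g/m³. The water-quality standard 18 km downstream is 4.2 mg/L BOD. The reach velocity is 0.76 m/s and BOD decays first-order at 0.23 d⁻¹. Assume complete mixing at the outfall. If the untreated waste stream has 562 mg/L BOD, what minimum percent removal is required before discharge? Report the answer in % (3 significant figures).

96.5 %

2.5 ML/d = 0.02894 m³/s.
114 L/s = 0.114 m³/s.
Travel time to the compliance point: t = 1.8e+04/0.76 = 2.368e+04 s = 0.2741 d; decay factor exp(−0.23·0.2741) = 0.9389.
So the concentration just after mixing may be at most 4.2/0.9389 = 4.473 mg/L.
Mass balance: 4.473·0.1429 = 0.02894·Cₑ + 0.114·0.601.
Cₑ = (0.6394 − 0.06851) / 0.02894 = 19.73 mg/L.
Required removal = 1 − 19.73/562 = 96.49 %.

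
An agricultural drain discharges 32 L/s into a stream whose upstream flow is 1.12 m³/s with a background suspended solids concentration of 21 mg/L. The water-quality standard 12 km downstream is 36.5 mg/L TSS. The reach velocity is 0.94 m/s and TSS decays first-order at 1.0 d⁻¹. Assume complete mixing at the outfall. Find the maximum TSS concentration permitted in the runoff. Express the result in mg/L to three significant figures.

32 L/s = 0.032 m³/s.
Travel time to the compliance point: t = 1.2e+04/0.94 = 1.277e+04 s = 0.1478 d; decay factor exp(−1.0·0.1478) = 0.8626.
So the concentration just after mixing may be at most 36.5/0.8626 = 42.31 mg/L.
Mass balance: 42.31·1.152 = 0.032·Cₑ + 1.12·21.
Cₑ = (48.74 − 23.52) / 0.032 = 788.2 mg/L.

788 mg/L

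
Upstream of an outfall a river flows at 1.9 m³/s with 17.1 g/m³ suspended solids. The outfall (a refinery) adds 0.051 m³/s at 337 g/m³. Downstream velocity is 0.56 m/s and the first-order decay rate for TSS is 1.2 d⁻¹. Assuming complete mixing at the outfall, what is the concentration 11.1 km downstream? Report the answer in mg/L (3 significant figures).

19.3 mg/L

After complete mixing, C₀ = (0.051·337 + 1.9·17.1) / 1.951 = 25.46 mg/L.
Travel time t = 1.11e+04 m / 0.56 m/s = 1.982e+04 s = 0.2294 d.
C = 25.46·exp(−1.2·0.2294) = 25.46·0.7593 = 19.33 mg/L.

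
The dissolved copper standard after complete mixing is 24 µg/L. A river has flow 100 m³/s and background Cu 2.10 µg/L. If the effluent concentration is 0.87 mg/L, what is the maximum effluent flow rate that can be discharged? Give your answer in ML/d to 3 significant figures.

2.10 µg/L = 0.0021 mg/L.
24 µg/L = 0.024 mg/L.
Mass balance at complete mixing: C_std·(Q_w + Q_r) = Q_w·C_e + Q_r·C_b.
Rearranging, Q_w = Q_r·(C_std − C_b)/(C_e − C_std) = 100·(0.024 − 0.0021) / (0.87 − 0.024) = 2.589 m³/s.
= 223.7 ML/d.

224 ML/d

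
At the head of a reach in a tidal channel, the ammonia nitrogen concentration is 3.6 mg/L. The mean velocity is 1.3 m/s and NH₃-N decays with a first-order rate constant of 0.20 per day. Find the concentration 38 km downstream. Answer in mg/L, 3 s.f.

Travel time t = 38 km / 1.3 m/s = 3.8e+04/1.3 = 2.923e+04 s = 0.3383 d.
First-order decay: C = 3.6·exp(−0.20·0.3383) = 3.6·0.9346 = 3.364 mg/L.

3.36 mg/L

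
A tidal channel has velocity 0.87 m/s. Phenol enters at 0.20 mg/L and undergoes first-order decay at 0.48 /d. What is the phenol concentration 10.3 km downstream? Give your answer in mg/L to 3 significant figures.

Travel time t = 10.3 km / 0.87 m/s = 1.03e+04/0.87 = 1.184e+04 s = 0.137 d.
First-order decay: C = 0.20·exp(−0.48·0.137) = 0.20·0.9363 = 0.1873 mg/L.

0.187 mg/L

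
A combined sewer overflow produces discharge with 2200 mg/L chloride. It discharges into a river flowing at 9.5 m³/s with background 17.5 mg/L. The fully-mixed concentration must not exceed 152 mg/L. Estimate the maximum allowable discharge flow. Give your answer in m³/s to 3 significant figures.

Mass balance at complete mixing: C_std·(Q_w + Q_r) = Q_w·C_e + Q_r·C_b.
Rearranging, Q_w = Q_r·(C_std − C_b)/(C_e − C_std) = 9.5·(152 − 17.5) / (2200 − 152) = 0.6239 m³/s.

0.624 m³/s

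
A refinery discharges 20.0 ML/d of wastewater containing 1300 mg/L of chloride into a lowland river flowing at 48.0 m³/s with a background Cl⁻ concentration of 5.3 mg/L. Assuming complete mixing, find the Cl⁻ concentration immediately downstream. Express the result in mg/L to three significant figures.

20.0 ML/d = 0.2315 m³/s.
By mass balance at complete mixing, C = (0.2315·1300 + 48·5.3) / (0.2315 + 48) = 555.3/48.23 = 11.51 mg/L.

11.5 mg/L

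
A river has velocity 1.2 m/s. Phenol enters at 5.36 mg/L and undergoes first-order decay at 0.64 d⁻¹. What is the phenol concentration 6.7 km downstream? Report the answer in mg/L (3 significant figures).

Travel time t = 6.7 km / 1.2 m/s = 6700/1.2 = 5583 s = 0.06462 d.
First-order decay: C = 5.36·exp(−0.64·0.06462) = 5.36·0.9595 = 5.143 mg/L.

5.14 mg/L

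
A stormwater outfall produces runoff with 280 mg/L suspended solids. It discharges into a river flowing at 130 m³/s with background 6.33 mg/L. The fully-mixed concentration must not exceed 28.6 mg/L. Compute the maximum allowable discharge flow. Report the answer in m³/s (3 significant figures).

11.5 m³/s

Mass balance at complete mixing: C_std·(Q_w + Q_r) = Q_w·C_e + Q_r·C_b.
Rearranging, Q_w = Q_r·(C_std − C_b)/(C_e − C_std) = 130·(28.6 − 6.33) / (280 − 28.6) = 11.52 m³/s.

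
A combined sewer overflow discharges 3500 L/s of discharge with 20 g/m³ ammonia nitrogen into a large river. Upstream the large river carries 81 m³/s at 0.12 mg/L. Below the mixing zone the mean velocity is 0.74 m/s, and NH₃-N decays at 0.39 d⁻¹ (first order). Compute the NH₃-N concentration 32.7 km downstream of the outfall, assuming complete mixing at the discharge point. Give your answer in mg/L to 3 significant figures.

3500 L/s = 3.5 m³/s.
After complete mixing, C₀ = (3.5·20 + 81·0.12) / 84.5 = 0.9434 mg/L.
Travel time t = 3.27e+04 m / 0.74 m/s = 4.419e+04 s = 0.5114 d.
C = 0.9434·exp(−0.39·0.5114) = 0.9434·0.8192 = 0.7728 mg/L.

0.773 mg/L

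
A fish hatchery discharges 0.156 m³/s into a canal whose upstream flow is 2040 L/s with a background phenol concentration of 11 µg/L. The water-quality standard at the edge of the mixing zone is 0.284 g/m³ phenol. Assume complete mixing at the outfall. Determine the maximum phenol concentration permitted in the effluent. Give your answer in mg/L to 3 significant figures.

2040 L/s = 2.04 m³/s.
11 µg/L = 0.011 mg/L.
Mass balance: 0.284·2.196 = 0.156·Cₑ + 2.04·0.011.
Cₑ = (0.6237 − 0.02244) / 0.156 = 3.854 mg/L.

3.85 mg/L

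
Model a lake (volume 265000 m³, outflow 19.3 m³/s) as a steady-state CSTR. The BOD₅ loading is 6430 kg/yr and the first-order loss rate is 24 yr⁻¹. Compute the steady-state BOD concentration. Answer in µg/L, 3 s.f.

10.4 µg/L

Outflow Q = 19.3 m³/s × 3.156e+07 s/yr = 6.091e+08 m³/yr.
Steady-state CSTR mass balance: W = Q·C + k·V·C, so C = W/(Q + kV).
Q + kV = 6.091e+08 + 24·265000 = 6.154e+08 m³/yr.
C = 6430/6.154e+08 = 1.045e-05 kg/m³ = 0.01045 mg/L = 10.45 µg/L.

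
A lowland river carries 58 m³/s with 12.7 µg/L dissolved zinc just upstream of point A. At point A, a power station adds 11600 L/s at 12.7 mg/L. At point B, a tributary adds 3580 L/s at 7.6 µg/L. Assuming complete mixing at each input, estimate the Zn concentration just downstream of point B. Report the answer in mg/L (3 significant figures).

12.7 µg/L = 0.0127 mg/L.
11600 L/s = 11.6 m³/s.
After input A: C = (58·0.0127 + 11.6·12.7) / 69.6 = 2.127 mg/L.
3580 L/s = 3.58 m³/s.
7.6 µg/L = 0.0076 mg/L.
After input B: C = (69.6·2.127 + 3.58·0.0076) / 73.18 = 2.024 mg/L.

2.02 mg/L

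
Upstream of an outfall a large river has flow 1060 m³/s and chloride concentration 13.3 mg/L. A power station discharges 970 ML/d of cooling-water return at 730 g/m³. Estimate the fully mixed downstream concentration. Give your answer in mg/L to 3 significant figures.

20.8 mg/L

970 ML/d = 11.23 m³/s.
Flow-weighted mixing gives C = (11.23·730 + 1060·13.3) / (11.23 + 1060) = 2.229e+04/1071 = 20.81 mg/L.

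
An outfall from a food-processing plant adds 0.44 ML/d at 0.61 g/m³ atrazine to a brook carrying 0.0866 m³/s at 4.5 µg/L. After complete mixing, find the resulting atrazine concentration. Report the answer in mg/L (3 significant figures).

0.44 ML/d = 0.005093 m³/s.
4.5 µg/L = 0.0045 mg/L.
By mass balance at complete mixing, C = (0.005093·0.61 + 0.0866·0.0045) / (0.005093 + 0.0866) = 0.003496/0.09169 = 0.03813 mg/L.

0.0381 mg/L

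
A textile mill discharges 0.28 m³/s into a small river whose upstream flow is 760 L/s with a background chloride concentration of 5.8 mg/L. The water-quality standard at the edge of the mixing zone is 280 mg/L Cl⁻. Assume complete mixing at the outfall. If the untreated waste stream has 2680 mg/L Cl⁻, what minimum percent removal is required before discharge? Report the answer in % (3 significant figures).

61.8 %

760 L/s = 0.76 m³/s.
Mass balance: 280·1.04 = 0.28·Cₑ + 0.76·5.8.
Cₑ = (291.2 − 4.408) / 0.28 = 1024 mg/L.
Required removal = 1 − 1024/2680 = 61.78 %.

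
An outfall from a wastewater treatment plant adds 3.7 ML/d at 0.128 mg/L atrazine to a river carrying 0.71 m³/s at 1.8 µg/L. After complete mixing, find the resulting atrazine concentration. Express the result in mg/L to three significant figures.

3.7 ML/d = 0.04282 m³/s.
1.8 µg/L = 0.0018 mg/L.
Conservation of mass across the mixing zone: C = (0.04282·0.128 + 0.71·0.0018) / (0.04282 + 0.71) = 0.006759/0.7528 = 0.008979 mg/L.

0.00898 mg/L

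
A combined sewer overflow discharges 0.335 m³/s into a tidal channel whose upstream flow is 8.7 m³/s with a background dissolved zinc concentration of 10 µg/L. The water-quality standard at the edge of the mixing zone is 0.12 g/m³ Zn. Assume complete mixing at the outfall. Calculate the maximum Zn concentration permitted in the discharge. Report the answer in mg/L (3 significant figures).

2.98 mg/L

10 µg/L = 0.01 mg/L.
Mass balance: 0.12·9.035 = 0.335·Cₑ + 8.7·0.01.
Cₑ = (1.084 − 0.087) / 0.335 = 2.977 mg/L.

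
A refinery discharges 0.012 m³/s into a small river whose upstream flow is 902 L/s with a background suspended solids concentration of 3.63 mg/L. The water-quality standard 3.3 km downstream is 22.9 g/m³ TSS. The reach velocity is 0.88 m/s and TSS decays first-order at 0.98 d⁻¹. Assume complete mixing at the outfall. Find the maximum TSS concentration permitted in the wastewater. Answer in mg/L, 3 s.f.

1550 mg/L

902 L/s = 0.902 m³/s.
Travel time to the compliance point: t = 3300/0.88 = 3750 s = 0.0434 d; decay factor exp(−0.98·0.0434) = 0.9584.
So the concentration just after mixing may be at most 22.9/0.9584 = 23.9 mg/L.
Mass balance: 23.9·0.914 = 0.012·Cₑ + 0.902·3.63.
Cₑ = (21.84 − 3.274) / 0.012 = 1547 mg/L.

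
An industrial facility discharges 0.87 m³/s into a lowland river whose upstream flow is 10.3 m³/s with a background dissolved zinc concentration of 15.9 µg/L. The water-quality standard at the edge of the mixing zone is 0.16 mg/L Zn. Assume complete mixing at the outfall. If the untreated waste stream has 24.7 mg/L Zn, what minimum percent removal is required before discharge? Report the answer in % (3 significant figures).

15.9 µg/L = 0.0159 mg/L.
Mass balance: 0.16·11.17 = 0.87·Cₑ + 10.3·0.0159.
Cₑ = (1.787 − 0.1638) / 0.87 = 1.866 mg/L.
Required removal = 1 − 1.866/24.7 = 92.45 %.

92.4 %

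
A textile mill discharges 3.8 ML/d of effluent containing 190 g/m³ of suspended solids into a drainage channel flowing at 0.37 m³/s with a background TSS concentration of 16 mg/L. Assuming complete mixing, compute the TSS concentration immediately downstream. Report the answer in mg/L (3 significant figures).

34.5 mg/L

3.8 ML/d = 0.04398 m³/s.
Conservation of mass across the mixing zone: C = (0.04398·190 + 0.37·16) / (0.04398 + 0.37) = 14.28/0.414 = 34.49 mg/L.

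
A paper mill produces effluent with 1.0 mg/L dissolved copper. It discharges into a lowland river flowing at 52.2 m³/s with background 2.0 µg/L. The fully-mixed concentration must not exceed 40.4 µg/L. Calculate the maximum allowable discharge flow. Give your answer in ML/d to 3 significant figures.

180 ML/d

2.0 µg/L = 0.002 mg/L.
40.4 µg/L = 0.0404 mg/L.
Mass balance at complete mixing: C_std·(Q_w + Q_r) = Q_w·C_e + Q_r·C_b.
Rearranging, Q_w = Q_r·(C_std − C_b)/(C_e − C_std) = 52.2·(0.0404 − 0.002) / (1 − 0.0404) = 2.089 m³/s.
= 180.5 ML/d.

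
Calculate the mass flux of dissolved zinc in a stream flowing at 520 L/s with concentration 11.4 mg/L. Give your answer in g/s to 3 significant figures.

520 L/s = 0.52 m³/s.
Mass flux = Q·C = 0.52 m³/s × 11.4 g/m³ = 5.928 g/s.

5.93 g/s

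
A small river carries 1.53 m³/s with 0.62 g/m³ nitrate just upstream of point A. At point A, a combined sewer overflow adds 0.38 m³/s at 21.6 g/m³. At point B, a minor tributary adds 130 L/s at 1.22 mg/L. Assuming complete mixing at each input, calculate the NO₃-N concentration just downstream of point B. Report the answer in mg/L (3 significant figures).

4.57 mg/L

After input A: C = (1.53·0.62 + 0.38·21.6) / 1.91 = 4.794 mg/L.
130 L/s = 0.13 m³/s.
After input B: C = (1.91·4.794 + 0.13·1.22) / 2.04 = 4.566 mg/L.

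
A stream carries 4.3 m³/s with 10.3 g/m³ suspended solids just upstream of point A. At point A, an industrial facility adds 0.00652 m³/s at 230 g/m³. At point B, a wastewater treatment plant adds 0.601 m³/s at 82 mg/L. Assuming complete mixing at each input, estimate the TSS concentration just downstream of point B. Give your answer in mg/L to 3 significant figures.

19.4 mg/L

After input A: C = (4.3·10.3 + 0.00652·230) / 4.307 = 10.63 mg/L.
After input B: C = (4.307·10.63 + 0.601·82) / 4.908 = 19.37 mg/L.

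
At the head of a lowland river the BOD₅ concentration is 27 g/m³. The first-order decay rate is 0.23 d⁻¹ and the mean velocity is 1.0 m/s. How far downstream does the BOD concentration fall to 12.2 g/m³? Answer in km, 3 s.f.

From C = C₀·e^(−kt), t = ln(C₀/C)/k = ln(27/12.2)/0.23 = 0.7944/0.23 = 3.454 d.
Distance = v·t = 1.0 m/s × 2.984e+05 s = 2.984e+05 m = 298.4 km.

298 km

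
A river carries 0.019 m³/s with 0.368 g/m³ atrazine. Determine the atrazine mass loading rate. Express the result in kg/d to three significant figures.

0.604 kg/d

Mass flux = Q·C = 0.019 m³/s × 0.368 g/m³ = 0.006992 g/s.
= 0.006992 g/s × 86.4 = 0.6041 kg/d.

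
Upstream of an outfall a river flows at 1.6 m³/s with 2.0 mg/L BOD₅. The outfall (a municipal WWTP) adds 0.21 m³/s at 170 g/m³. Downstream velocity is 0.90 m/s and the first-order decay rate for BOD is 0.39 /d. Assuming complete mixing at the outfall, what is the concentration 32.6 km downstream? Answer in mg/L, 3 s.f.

18.2 mg/L

After complete mixing, C₀ = (0.21·170 + 1.6·2) / 1.81 = 21.49 mg/L.
Travel time t = 3.26e+04 m / 0.90 m/s = 3.622e+04 s = 0.4192 d.
C = 21.49·exp(−0.39·0.4192) = 21.49·0.8492 = 18.25 mg/L.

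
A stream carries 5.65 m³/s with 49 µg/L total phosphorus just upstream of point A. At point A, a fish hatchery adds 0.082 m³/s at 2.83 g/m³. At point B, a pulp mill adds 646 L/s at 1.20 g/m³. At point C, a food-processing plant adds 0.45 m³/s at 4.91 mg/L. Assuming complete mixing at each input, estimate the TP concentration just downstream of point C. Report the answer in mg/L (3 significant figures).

0.512 mg/L

49 µg/L = 0.049 mg/L.
After input A: C = (5.65·0.049 + 0.082·2.83) / 5.732 = 0.08878 mg/L.
646 L/s = 0.646 m³/s.
After input B: C = (5.732·0.08878 + 0.646·1.2) / 6.378 = 0.2013 mg/L.
After input C: C = (6.378·0.2013 + 0.45·4.91) / 6.828 = 0.5117 mg/L.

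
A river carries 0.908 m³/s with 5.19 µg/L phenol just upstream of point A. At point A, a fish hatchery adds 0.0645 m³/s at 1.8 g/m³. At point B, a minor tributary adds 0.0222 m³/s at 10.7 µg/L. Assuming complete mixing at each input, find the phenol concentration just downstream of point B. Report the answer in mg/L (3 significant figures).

0.122 mg/L

5.19 µg/L = 0.00519 mg/L.
After input A: C = (0.908·0.00519 + 0.0645·1.8) / 0.9725 = 0.1242 mg/L.
10.7 µg/L = 0.0107 mg/L.
After input B: C = (0.9725·0.1242 + 0.0222·0.0107) / 0.9947 = 0.1217 mg/L.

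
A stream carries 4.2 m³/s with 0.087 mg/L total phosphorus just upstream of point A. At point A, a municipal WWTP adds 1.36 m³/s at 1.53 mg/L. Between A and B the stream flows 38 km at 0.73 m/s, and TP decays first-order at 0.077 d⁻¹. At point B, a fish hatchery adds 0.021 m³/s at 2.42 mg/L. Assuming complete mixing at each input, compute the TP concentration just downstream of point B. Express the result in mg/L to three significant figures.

0.428 mg/L

After input A: C = (4.2·0.087 + 1.36·1.53) / 5.56 = 0.44 mg/L.
Over the 38 km reach to input B (t = 5.205e+04 s = 0.6025 d), decay gives C = 0.44·exp(−0.077·0.6025) = 0.42 mg/L.
After input B: C = (5.56·0.42 + 0.021·2.42) / 5.581 = 0.4275 mg/L.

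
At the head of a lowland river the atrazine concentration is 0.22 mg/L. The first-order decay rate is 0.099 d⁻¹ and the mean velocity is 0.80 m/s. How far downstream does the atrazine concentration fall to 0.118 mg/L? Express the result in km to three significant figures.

435 km

From C = C₀·e^(−kt), t = ln(C₀/C)/k = ln(0.22/0.118)/0.099 = 0.6229/0.099 = 6.292 d.
Distance = v·t = 0.80 m/s × 5.437e+05 s = 4.349e+05 m = 434.9 km.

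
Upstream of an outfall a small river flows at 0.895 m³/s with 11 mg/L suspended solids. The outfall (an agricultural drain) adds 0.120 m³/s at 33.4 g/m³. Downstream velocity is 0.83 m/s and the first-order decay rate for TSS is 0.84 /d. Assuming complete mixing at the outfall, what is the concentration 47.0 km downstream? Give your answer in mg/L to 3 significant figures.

After complete mixing, C₀ = (0.12·33.4 + 0.895·11) / 1.015 = 13.65 mg/L.
Travel time t = 4.7e+04 m / 0.83 m/s = 5.663e+04 s = 0.6554 d.
C = 13.65·exp(−0.84·0.6554) = 13.65·0.5766 = 7.87 mg/L.

7.87 mg/L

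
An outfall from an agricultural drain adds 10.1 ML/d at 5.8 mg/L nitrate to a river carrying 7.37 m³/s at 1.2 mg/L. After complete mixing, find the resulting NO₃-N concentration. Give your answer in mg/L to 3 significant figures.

10.1 ML/d = 0.1169 m³/s.
Flow-weighted mixing gives C = (0.1169·5.8 + 7.37·1.2) / (0.1169 + 7.37) = 9.522/7.487 = 1.272 mg/L.

1.27 mg/L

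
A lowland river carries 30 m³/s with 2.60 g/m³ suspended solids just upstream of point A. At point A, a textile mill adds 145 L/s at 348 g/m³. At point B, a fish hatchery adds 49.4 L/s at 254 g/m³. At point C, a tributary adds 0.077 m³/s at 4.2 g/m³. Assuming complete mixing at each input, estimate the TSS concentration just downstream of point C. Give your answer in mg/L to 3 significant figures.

4.67 mg/L

145 L/s = 0.145 m³/s.
After input A: C = (30·2.6 + 0.145·348) / 30.14 = 4.261 mg/L.
49.4 L/s = 0.0494 m³/s.
After input B: C = (30.14·4.261 + 0.0494·254) / 30.19 = 4.67 mg/L.
After input C: C = (30.19·4.67 + 0.077·4.2) / 30.27 = 4.669 mg/L.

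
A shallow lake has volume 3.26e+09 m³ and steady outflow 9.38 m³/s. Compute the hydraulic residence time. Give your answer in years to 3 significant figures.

Q = 9.38 m³/s × 3.156e+07 s/yr = 2.96e+08 m³/yr.
Hydraulic residence time τ = V/Q = 3.26e+09/2.96e+08 = 11.01 yr.

11.0 yr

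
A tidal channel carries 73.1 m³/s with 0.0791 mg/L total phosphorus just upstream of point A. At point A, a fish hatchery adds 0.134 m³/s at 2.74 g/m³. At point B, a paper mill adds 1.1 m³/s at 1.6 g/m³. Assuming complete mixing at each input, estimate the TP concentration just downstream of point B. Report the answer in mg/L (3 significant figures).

After input A: C = (73.1·0.0791 + 0.134·2.74) / 73.23 = 0.08397 mg/L.
After input B: C = (73.23·0.08397 + 1.1·1.6) / 74.33 = 0.1064 mg/L.

0.106 mg/L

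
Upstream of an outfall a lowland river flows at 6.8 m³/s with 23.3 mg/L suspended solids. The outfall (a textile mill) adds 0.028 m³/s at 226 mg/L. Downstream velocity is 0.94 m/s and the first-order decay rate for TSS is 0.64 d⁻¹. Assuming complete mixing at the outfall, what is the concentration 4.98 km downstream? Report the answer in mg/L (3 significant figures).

23.2 mg/L

After complete mixing, C₀ = (0.028·226 + 6.8·23.3) / 6.828 = 24.13 mg/L.
Travel time t = 4980 m / 0.94 m/s = 5298 s = 0.06132 d.
C = 24.13·exp(−0.64·0.06132) = 24.13·0.9615 = 23.2 mg/L.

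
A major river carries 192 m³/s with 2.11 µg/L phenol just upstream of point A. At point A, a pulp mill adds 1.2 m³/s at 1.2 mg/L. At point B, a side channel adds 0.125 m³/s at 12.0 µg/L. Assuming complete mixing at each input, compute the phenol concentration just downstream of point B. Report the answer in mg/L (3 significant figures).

2.11 µg/L = 0.00211 mg/L.
After input A: C = (192·0.00211 + 1.2·1.2) / 193.2 = 0.00955 mg/L.
12.0 µg/L = 0.012 mg/L.
After input B: C = (193.2·0.00955 + 0.125·0.012) / 193.3 = 0.009552 mg/L.

0.00955 mg/L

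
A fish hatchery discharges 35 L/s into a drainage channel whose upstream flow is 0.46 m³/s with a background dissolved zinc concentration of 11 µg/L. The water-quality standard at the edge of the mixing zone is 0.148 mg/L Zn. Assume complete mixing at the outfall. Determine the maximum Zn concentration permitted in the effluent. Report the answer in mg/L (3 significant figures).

35 L/s = 0.035 m³/s.
11 µg/L = 0.011 mg/L.
Mass balance: 0.148·0.495 = 0.035·Cₑ + 0.46·0.011.
Cₑ = (0.07326 − 0.00506) / 0.035 = 1.949 mg/L.

1.95 mg/L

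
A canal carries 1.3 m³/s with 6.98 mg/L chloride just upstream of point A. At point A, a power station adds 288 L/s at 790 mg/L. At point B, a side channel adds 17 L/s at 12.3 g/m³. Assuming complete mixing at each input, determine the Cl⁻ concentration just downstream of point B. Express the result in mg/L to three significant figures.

148 mg/L

288 L/s = 0.288 m³/s.
After input A: C = (1.3·6.98 + 0.288·790) / 1.588 = 149 mg/L.
17 L/s = 0.017 m³/s.
After input B: C = (1.588·149 + 0.017·12.3) / 1.605 = 147.5 mg/L.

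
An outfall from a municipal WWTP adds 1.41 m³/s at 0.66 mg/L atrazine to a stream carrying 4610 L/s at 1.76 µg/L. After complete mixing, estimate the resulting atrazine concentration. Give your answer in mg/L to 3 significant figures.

0.156 mg/L

4610 L/s = 4.61 m³/s.
1.76 µg/L = 0.00176 mg/L.
By mass balance at complete mixing, C = (1.41·0.66 + 4.61·0.00176) / (1.41 + 4.61) = 0.9387/6.02 = 0.1559 mg/L.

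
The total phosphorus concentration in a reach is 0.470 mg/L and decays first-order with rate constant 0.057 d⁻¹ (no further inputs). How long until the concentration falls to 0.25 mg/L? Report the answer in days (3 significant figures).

t = ln(C₀/C)/k = ln(0.470/0.25)/0.057 = 0.6313/0.057 = 11.07 d.

11.1 d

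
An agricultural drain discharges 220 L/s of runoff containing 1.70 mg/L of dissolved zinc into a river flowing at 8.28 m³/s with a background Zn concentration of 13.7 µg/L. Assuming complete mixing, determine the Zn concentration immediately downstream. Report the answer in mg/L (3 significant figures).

220 L/s = 0.22 m³/s.
13.7 µg/L = 0.0137 mg/L.
Conservation of mass across the mixing zone: C = (0.22·1.7 + 8.28·0.0137) / (0.22 + 8.28) = 0.4874/8.5 = 0.05735 mg/L.

0.0573 mg/L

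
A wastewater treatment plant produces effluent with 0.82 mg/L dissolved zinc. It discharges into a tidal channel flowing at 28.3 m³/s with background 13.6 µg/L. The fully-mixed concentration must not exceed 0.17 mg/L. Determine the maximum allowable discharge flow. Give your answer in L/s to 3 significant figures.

6810 L/s

13.6 µg/L = 0.0136 mg/L.
Mass balance at complete mixing: C_std·(Q_w + Q_r) = Q_w·C_e + Q_r·C_b.
Rearranging, Q_w = Q_r·(C_std − C_b)/(C_e − C_std) = 28.3·(0.17 − 0.0136) / (0.82 − 0.17) = 6.809 m³/s.
= 6809 L/s.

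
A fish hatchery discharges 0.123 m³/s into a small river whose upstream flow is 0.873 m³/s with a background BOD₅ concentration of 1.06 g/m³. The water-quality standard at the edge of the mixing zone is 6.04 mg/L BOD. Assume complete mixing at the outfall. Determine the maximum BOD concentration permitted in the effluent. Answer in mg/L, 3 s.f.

41.4 mg/L

Mass balance: 6.04·0.996 = 0.123·Cₑ + 0.873·1.06.
Cₑ = (6.016 − 0.9254) / 0.123 = 41.39 mg/L.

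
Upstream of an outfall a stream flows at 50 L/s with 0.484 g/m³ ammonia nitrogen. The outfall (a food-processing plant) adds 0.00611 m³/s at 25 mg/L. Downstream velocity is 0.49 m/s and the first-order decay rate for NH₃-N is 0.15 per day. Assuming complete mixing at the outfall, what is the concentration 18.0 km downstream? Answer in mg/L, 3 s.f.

2.96 mg/L

50 L/s = 0.05 m³/s.
After complete mixing, C₀ = (0.00611·25 + 0.05·0.484) / 0.05611 = 3.154 mg/L.
Travel time t = 1.8e+04 m / 0.49 m/s = 3.673e+04 s = 0.4252 d.
C = 3.154·exp(−0.15·0.4252) = 3.154·0.9382 = 2.959 mg/L.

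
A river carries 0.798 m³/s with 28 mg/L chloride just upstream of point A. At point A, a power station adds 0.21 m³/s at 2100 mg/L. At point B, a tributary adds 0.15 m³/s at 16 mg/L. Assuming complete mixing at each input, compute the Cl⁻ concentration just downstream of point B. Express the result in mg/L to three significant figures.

After input A: C = (0.798·28 + 0.21·2100) / 1.008 = 459.7 mg/L.
After input B: C = (1.008·459.7 + 0.15·16) / 1.158 = 402.2 mg/L.

402 mg/L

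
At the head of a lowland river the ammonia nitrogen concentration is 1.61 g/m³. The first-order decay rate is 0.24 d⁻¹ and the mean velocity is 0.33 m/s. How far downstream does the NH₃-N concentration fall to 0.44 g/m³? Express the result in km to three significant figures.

From C = C₀·e^(−kt), t = ln(C₀/C)/k = ln(1.61/0.44)/0.24 = 1.297/0.24 = 5.405 d.
Distance = v·t = 0.33 m/s × 4.67e+05 s = 1.541e+05 m = 154.1 km.

154 km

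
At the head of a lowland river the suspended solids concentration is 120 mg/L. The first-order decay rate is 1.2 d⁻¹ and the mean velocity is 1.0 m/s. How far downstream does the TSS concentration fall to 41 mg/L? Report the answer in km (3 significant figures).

77.3 km

From C = C₀·e^(−kt), t = ln(C₀/C)/k = ln(120/41)/1.2 = 1.074/1.2 = 0.8949 d.
Distance = v·t = 1.0 m/s × 7.732e+04 s = 7.732e+04 m = 77.32 km.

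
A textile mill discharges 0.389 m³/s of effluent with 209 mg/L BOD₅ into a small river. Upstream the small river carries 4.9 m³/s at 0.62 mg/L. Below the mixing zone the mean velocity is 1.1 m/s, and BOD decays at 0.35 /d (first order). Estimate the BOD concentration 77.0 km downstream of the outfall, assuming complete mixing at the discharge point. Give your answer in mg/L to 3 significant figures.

After complete mixing, C₀ = (0.389·209 + 4.9·0.62) / 5.289 = 15.95 mg/L.
Travel time t = 7.7e+04 m / 1.1 m/s = 7e+04 s = 0.8102 d.
C = 15.95·exp(−0.35·0.8102) = 15.95·0.7531 = 12.01 mg/L.

12.0 mg/L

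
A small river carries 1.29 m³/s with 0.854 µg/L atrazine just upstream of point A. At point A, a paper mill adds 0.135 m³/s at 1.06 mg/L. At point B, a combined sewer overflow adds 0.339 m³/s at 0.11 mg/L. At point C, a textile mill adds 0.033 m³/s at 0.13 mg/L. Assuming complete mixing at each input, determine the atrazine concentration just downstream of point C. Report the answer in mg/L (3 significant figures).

0.854 µg/L = 0.000854 mg/L.
After input A: C = (1.29·0.000854 + 0.135·1.06) / 1.425 = 0.1012 mg/L.
After input B: C = (1.425·0.1012 + 0.339·0.11) / 1.764 = 0.1029 mg/L.
After input C: C = (1.764·0.1029 + 0.033·0.13) / 1.797 = 0.1034 mg/L.

0.103 mg/L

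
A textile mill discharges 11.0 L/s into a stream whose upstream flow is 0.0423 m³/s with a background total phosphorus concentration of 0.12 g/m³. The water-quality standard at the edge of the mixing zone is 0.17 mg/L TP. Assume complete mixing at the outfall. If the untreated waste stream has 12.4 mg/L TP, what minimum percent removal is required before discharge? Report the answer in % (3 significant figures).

11.0 L/s = 0.011 m³/s.
Mass balance: 0.17·0.0533 = 0.011·Cₑ + 0.0423·0.12.
Cₑ = (0.009061 − 0.005076) / 0.011 = 0.3623 mg/L.
Required removal = 1 − 0.3623/12.4 = 97.08 %.

97.1 %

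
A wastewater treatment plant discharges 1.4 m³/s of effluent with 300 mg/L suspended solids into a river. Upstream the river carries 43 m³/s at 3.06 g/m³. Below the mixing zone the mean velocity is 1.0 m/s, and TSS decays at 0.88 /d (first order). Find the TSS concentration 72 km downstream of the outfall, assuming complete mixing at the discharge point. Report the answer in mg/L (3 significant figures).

After complete mixing, C₀ = (1.4·300 + 43·3.06) / 44.4 = 12.42 mg/L.
Travel time t = 7.2e+04 m / 1.0 m/s = 7.2e+04 s = 0.8333 d.
C = 12.42·exp(−0.88·0.8333) = 12.42·0.4803 = 5.967 mg/L.

5.97 mg/L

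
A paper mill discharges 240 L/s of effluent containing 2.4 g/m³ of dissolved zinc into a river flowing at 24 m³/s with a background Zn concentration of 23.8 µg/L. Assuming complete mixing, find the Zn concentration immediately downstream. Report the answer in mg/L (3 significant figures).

240 L/s = 0.24 m³/s.
23.8 µg/L = 0.0238 mg/L.
By mass balance at complete mixing, C = (0.24·2.4 + 24·0.0238) / (0.24 + 24) = 1.147/24.24 = 0.04733 mg/L.

0.0473 mg/L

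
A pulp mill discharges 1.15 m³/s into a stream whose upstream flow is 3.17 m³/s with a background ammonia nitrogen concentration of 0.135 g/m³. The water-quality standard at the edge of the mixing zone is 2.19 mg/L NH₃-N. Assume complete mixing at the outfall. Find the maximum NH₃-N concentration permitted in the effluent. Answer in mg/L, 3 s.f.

7.85 mg/L

Mass balance: 2.19·4.32 = 1.15·Cₑ + 3.17·0.135.
Cₑ = (9.461 − 0.4279) / 1.15 = 7.855 mg/L.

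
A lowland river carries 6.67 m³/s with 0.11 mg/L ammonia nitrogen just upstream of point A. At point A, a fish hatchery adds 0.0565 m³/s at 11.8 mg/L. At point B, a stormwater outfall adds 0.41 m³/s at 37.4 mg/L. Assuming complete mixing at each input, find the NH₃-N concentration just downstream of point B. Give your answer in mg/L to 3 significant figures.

After input A: C = (6.67·0.11 + 0.0565·11.8) / 6.726 = 0.2082 mg/L.
After input B: C = (6.726·0.2082 + 0.41·37.4) / 7.136 = 2.345 mg/L.

2.34 mg/L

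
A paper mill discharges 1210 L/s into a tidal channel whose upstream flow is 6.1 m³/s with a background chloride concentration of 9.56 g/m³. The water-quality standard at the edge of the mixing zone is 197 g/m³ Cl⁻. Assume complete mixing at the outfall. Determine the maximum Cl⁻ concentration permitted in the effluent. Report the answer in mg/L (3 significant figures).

1140 mg/L

1210 L/s = 1.21 m³/s.
Mass balance: 197·7.31 = 1.21·Cₑ + 6.1·9.56.
Cₑ = (1440 − 58.32) / 1.21 = 1142 mg/L.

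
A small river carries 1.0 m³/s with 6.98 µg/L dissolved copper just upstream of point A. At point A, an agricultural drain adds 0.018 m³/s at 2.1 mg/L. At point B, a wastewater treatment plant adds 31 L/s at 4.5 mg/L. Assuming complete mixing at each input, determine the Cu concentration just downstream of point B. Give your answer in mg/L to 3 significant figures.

6.98 µg/L = 0.00698 mg/L.
After input A: C = (1·0.00698 + 0.018·2.1) / 1.018 = 0.04399 mg/L.
31 L/s = 0.031 m³/s.
After input B: C = (1.018·0.04399 + 0.031·4.5) / 1.049 = 0.1757 mg/L.

0.176 mg/L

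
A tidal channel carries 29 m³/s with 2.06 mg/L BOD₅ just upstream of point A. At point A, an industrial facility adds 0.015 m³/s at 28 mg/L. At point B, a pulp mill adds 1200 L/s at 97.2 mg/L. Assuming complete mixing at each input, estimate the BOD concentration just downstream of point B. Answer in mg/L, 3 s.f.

After input A: C = (29·2.06 + 0.015·28) / 29.02 = 2.073 mg/L.
1200 L/s = 1.2 m³/s.
After input B: C = (29.02·2.073 + 1.2·97.2) / 30.21 = 5.851 mg/L.

5.85 mg/L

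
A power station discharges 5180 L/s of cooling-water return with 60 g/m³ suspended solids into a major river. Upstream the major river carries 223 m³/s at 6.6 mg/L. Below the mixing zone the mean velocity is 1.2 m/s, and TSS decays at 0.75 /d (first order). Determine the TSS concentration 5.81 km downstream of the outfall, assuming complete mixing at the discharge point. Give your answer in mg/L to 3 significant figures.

5180 L/s = 5.18 m³/s.
After complete mixing, C₀ = (5.18·60 + 223·6.6) / 228.2 = 7.812 mg/L.
Travel time t = 5810 m / 1.2 m/s = 4842 s = 0.05604 d.
C = 7.812·exp(−0.75·0.05604) = 7.812·0.9588 = 7.491 mg/L.

7.49 mg/L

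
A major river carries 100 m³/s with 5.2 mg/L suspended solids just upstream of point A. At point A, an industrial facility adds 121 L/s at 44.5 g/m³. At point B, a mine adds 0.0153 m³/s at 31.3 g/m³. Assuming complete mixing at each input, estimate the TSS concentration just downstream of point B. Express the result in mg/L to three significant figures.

121 L/s = 0.121 m³/s.
After input A: C = (100·5.2 + 0.121·44.5) / 100.1 = 5.247 mg/L.
After input B: C = (100.1·5.247 + 0.0153·31.3) / 100.1 = 5.251 mg/L.

5.25 mg/L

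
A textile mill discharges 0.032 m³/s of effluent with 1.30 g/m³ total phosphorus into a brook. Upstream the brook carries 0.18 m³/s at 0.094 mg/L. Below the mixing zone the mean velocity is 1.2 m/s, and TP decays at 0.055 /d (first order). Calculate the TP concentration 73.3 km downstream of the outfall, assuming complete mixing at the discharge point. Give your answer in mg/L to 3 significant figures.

After complete mixing, C₀ = (0.032·1.3 + 0.18·0.094) / 0.212 = 0.276 mg/L.
Travel time t = 7.33e+04 m / 1.2 m/s = 6.108e+04 s = 0.707 d.
C = 0.276·exp(−0.055·0.707) = 0.276·0.9619 = 0.2655 mg/L.

0.266 mg/L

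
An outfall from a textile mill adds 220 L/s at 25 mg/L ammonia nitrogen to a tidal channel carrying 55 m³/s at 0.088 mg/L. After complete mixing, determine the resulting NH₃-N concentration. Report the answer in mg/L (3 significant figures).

0.187 mg/L

220 L/s = 0.22 m³/s.
By mass balance at complete mixing, C = (0.22·25 + 55·0.088) / (0.22 + 55) = 10.34/55.22 = 0.1873 mg/L.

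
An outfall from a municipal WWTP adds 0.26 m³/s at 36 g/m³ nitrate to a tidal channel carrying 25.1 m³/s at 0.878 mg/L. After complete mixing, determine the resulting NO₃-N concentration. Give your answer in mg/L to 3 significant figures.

1.24 mg/L

Flow-weighted mixing gives C = (0.26·36 + 25.1·0.878) / (0.26 + 25.1) = 31.4/25.36 = 1.238 mg/L.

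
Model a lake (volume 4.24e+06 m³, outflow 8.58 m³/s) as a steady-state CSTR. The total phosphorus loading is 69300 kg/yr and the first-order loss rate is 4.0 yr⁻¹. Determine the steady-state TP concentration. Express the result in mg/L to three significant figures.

Outflow Q = 8.58 m³/s × 3.156e+07 s/yr = 2.708e+08 m³/yr.
Steady-state CSTR mass balance: W = Q·C + k·V·C, so C = W/(Q + kV).
Q + kV = 2.708e+08 + 4.0·4.24e+06 = 2.877e+08 m³/yr.
C = 69300/2.877e+08 = 0.0002409 kg/m³ = 0.2409 mg/L.

0.241 mg/L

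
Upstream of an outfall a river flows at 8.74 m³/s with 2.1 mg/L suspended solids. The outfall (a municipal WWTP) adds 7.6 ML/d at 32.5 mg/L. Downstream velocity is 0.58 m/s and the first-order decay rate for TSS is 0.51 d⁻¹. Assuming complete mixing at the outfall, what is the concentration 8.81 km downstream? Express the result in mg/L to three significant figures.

7.6 ML/d = 0.08796 m³/s.
After complete mixing, C₀ = (0.08796·32.5 + 8.74·2.1) / 8.828 = 2.403 mg/L.
Travel time t = 8810 m / 0.58 m/s = 1.519e+04 s = 0.1758 d.
C = 2.403·exp(−0.51·0.1758) = 2.403·0.9142 = 2.197 mg/L.

2.20 mg/L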